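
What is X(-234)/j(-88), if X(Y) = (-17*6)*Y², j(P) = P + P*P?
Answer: -232713/319 ≈ -729.51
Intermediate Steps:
j(P) = P + P²
X(Y) = -102*Y²
X(-234)/j(-88) = (-102*(-234)²)/((-88*(1 - 88))) = (-102*54756)/((-88*(-87))) = -5585112/7656 = -5585112*1/7656 = -232713/319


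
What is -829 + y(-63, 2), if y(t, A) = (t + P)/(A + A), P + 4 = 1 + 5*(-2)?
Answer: -848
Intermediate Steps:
P = -13 (P = -4 + (1 + 5*(-2)) = -4 + (1 - 10) = -4 - 9 = -13)
y(t, A) = (-13 + t)/(2*A) (y(t, A) = (t - 13)/(A + A) = (-13 + t)/((2*A)) = (-13 + t)*(1/(2*A)) = (-13 + t)/(2*A))
-829 + y(-63, 2) = -829 + (1/2)*(-13 - 63)/2 = -829 + (1/2)*(1/2)*(-76) = -829 - 19 = -848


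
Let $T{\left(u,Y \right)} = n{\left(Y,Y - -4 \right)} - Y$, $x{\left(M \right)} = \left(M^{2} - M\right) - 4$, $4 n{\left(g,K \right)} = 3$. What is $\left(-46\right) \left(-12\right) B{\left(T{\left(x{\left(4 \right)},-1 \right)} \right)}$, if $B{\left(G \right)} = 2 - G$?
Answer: $138$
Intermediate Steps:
$n{\left(g,K \right)} = \frac{3}{4}$ ($n{\left(g,K \right)} = \frac{1}{4} \cdot 3 = \frac{3}{4}$)
$x{\left(M \right)} = -4 + M^{2} - M$
$T{\left(u,Y \right)} = \frac{3}{4} - Y$
$\left(-46\right) \left(-12\right) B{\left(T{\left(x{\left(4 \right)},-1 \right)} \right)} = \left(-46\right) \left(-12\right) \left(2 - \left(\frac{3}{4} - -1\right)\right) = 552 \left(2 - \left(\frac{3}{4} + 1\right)\right) = 552 \left(2 - \frac{7}{4}\right) = 552 \cdot \frac{1}{4} = 138$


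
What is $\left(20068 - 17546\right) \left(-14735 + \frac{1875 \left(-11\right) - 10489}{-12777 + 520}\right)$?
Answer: $- \frac{455412119682}{12257} \approx -3.7155 \cdot 10^{7}$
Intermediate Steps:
$\left(20068 - 17546\right) \left(-14735 + \frac{1875 \left(-11\right) - 10489}{-12777 + 520}\right) = 2522 \left(-14735 + \frac{-20625 - 10489}{-12257}\right) = 2522 \left(-14735 - - \frac{31114}{12257}\right) = 2522 \left(-14735 + \frac{31114}{12257}\right) = 2522 \left(- \frac{180575781}{12257}\right) = - \frac{455412119682}{12257}$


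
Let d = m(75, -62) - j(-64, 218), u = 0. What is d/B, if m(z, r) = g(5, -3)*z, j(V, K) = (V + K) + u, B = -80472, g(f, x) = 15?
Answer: -971/80472 ≈ -0.012066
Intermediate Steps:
j(V, K) = K + V (j(V, K) = (V + K) + 0 = (K + V) + 0 = K + V)
m(z, r) = 15*z
d = 971 (d = 15*75 - (218 - 64) = 1125 - 1*154 = 1125 - 154 = 971)
d/B = 971/(-80472) = 971*(-1/80472) = -971/80472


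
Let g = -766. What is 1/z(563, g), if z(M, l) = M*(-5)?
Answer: -1/2815 ≈ -0.00035524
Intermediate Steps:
z(M, l) = -5*M
1/z(563, g) = 1/(-5*563) = 1/(-2815) = -1/2815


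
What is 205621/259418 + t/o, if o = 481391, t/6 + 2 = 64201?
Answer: 198910355903/124881490438 ≈ 1.5928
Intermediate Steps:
t = 385194 (t = -12 + 6*64201 = -12 + 385206 = 385194)
205621/259418 + t/o = 205621/259418 + 385194/481391 = 198910355903/124881490438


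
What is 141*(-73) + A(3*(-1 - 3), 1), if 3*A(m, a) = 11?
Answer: -30868/3 ≈ -10289.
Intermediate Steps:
A(m, a) = 11/3 (A(m, a) = (⅓)*11 = 11/3)
141*(-73) + A(3*(-1 - 3), 1) = 141*(-73) + 11/3 = -10293 + 11/3 = -30868/3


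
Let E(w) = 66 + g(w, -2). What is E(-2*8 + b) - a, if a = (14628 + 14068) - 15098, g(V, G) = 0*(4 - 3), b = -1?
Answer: -13532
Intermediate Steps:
g(V, G) = 0 (g(V, G) = 0*1 = 0)
E(w) = 66 (E(w) = 66 + 0 = 66)
a = 13598 (a = 28696 - 15098 = 13598)
E(-2*8 + b) - a = 66 - 1*13598 = 66 - 13598 = -13532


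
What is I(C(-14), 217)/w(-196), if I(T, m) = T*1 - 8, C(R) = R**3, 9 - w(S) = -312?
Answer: -2752/321 ≈ -8.5732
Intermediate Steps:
w(S) = 321 (w(S) = 9 - 1*(-312) = 9 + 312 = 321)
I(T, m) = -8 + T (I(T, m) = T - 8 = -8 + T)
I(C(-14), 217)/w(-196) = (-8 + (-14)**3)/321 = (-8 - 2744)*(1/321) = -2752*1/321 = -2752/321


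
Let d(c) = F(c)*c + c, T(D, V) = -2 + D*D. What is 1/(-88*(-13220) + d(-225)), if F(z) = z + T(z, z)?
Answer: -1/10176415 ≈ -9.8266e-8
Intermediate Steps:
T(D, V) = -2 + D**2
F(z) = -2 + z + z**2 (F(z) = z + (-2 + z**2) = -2 + z + z**2)
d(c) = c + c*(-2 + c + c**2) (d(c) = (-2 + c + c**2)*c + c = c*(-2 + c + c**2) + c = c + c*(-2 + c + c**2))
1/(-88*(-13220) + d(-225)) = 1/(-88*(-13220) - 225*(-1 - 225 + (-225)**2)) = 1/(1163360 - 225*(-1 - 225 + 50625)) = 1/(1163360 - 225*50399) = 1/(1163360 - 11339775) = 1/(-10176415) = -1/10176415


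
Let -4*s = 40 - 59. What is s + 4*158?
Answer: 2547/4 ≈ 636.75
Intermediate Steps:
s = 19/4 (s = -(40 - 59)/4 = -1/4*(-19) = 19/4 ≈ 4.7500)
s + 4*158 = 19/4 + 4*158 = 19/4 + 632 = 2547/4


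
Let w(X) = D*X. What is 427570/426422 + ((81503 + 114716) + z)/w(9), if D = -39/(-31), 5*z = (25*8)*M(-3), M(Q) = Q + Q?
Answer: 1295406274174/74837061 ≈ 17310.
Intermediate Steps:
M(Q) = 2*Q
z = -240 (z = ((25*8)*(2*(-3)))/5 = (200*(-6))/5 = (⅕)*(-1200) = -240)
D = 39/31 (D = -39*(-1/31) = 39/31 ≈ 1.2581)
w(X) = 39*X/31
427570/426422 + ((81503 + 114716) + z)/w(9) = 427570/426422 + ((81503 + 114716) - 240)/(((39/31)*9)) = 427570*(1/426422) + (196219 - 240)/(351/31) = 213785/213211 + 195979*(31/351) = 213785/213211 + 6075349/351 = 1295406274174/74837061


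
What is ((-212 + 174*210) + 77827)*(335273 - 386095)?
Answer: -5801585410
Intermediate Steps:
((-212 + 174*210) + 77827)*(335273 - 386095) = ((-212 + 36540) + 77827)*(-50822) = (36328 + 77827)*(-50822) = 114155*(-50822) = -5801585410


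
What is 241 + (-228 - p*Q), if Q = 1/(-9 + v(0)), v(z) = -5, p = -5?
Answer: 177/14 ≈ 12.643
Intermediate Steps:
Q = -1/14 (Q = 1/(-9 - 5) = 1/(-14) = -1/14 ≈ -0.071429)
241 + (-228 - p*Q) = 241 + (-228 - (-5)*(-1)/14) = 241 + (-228 - 1*5/14) = 241 + (-228 - 5/14) = 241 - 3197/14 = 177/14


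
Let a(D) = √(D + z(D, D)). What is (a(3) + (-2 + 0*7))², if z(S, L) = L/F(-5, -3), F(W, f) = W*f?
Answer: 36/5 - 16*√5/5 ≈ 0.044582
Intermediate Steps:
z(S, L) = L/15 (z(S, L) = L/((-5*(-3))) = L/15)
a(D) = 4*√15*√D/15 (a(D) = √(D + D/15) = √(16*D/15) = 4*√15*√D/15)
(a(3) + (-2 + 0*7))² = (4*√15*√3/15 + (-2 + 0*7))² = (4*√5/5 + (-2 + 0))² = (4*√5/5 - 2)² = (-2 + 4*√5/5)²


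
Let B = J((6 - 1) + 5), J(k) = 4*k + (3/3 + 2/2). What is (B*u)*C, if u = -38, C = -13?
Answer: 20748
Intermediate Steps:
J(k) = 2 + 4*k (J(k) = 4*k + (3*(⅓) + 2*(½)) = 4*k + (1 + 1) = 4*k + 2 = 2 + 4*k)
B = 42 (B = 2 + 4*((6 - 1) + 5) = 2 + 4*(5 + 5) = 2 + 4*10 = 2 + 40 = 42)
(B*u)*C = (42*(-38))*(-13) = -1596*(-13) = 20748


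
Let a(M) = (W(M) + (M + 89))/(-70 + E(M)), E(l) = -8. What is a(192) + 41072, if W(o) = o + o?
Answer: 3202951/78 ≈ 41064.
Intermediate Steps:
W(o) = 2*o
a(M) = -89/78 - M/26 (a(M) = (2*M + (M + 89))/(-70 - 8) = (2*M + (89 + M))/(-78) = (89 + 3*M)*(-1/78) = -89/78 - M/26)
a(192) + 41072 = (-89/78 - 1/26*192) + 41072 = (-89/78 - 96/13) + 41072 = -665/78 + 41072 = 3202951/78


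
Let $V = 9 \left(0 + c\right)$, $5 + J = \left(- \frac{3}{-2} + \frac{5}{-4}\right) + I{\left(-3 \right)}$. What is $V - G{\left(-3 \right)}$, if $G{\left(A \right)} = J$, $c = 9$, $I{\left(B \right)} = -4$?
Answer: $\frac{359}{4} \approx 89.75$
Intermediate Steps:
$J = - \frac{35}{4}$ ($J = -5 + \left(\left(- \frac{3}{-2} + \frac{5}{-4}\right) - 4\right) = -5 + \left(\left(\left(-3\right) \left(- \frac{1}{2}\right) + 5 \left(- \frac{1}{4}\right)\right) - 4\right) = -5 + \left(\left(\frac{3}{2} - \frac{5}{4}\right) - 4\right) = -5 + \left(\frac{1}{4} - 4\right) = -5 - \frac{15}{4} = - \frac{35}{4} \approx -8.75$)
$G{\left(A \right)} = - \frac{35}{4}$
$V = 81$ ($V = 9 \left(0 + 9\right) = 9 \cdot 9 = 81$)
$V - G{\left(-3 \right)} = 81 - - \frac{35}{4} = 81 + \frac{35}{4} = \frac{359}{4}$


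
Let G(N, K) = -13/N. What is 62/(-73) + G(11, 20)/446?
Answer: -305121/358138 ≈ -0.85196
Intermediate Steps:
62/(-73) + G(11, 20)/446 = 62/(-73) - 13/11/446 = 62*(-1/73) - 13*1/11*(1/446) = -62/73 - 13/11*1/446 = -62/73 - 13/4906 = -305121/358138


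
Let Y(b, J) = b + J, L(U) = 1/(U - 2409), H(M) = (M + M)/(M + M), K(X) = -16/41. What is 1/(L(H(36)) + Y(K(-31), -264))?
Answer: -98728/26102761 ≈ -0.0037823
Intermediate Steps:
K(X) = -16/41 (K(X) = -16*1/41 = -16/41)
H(M) = 1 (H(M) = (2*M)/((2*M)) = (2*M)*(1/(2*M)) = 1)
L(U) = 1/(-2409 + U)
Y(b, J) = J + b
1/(L(H(36)) + Y(K(-31), -264)) = 1/(1/(-2409 + 1) + (-264 - 16/41)) = 1/(1/(-2408) - 10840/41) = 1/(-1/2408 - 10840/41) = 1/(-26102761/98728) = -98728/26102761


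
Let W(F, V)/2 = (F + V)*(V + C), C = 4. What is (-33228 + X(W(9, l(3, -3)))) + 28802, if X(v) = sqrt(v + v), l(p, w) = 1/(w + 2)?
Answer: -4426 + 4*sqrt(6) ≈ -4416.2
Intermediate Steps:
l(p, w) = 1/(2 + w)
W(F, V) = 2*(4 + V)*(F + V) (W(F, V) = 2*((F + V)*(V + 4)) = 2*((F + V)*(4 + V)) = 2*((4 + V)*(F + V)) = 2*(4 + V)*(F + V))
X(v) = sqrt(2)*sqrt(v) (X(v) = sqrt(2*v) = sqrt(2)*sqrt(v))
(-33228 + X(W(9, l(3, -3)))) + 28802 = (-33228 + sqrt(2)*sqrt(2*(1/(2 - 3))**2 + 8*9 + 8/(2 - 3) + 2*9/(2 - 3))) + 28802 = (-33228 + sqrt(2)*sqrt(2*(1/(-1))**2 + 72 + 8/(-1) + 2*9/(-1))) + 28802 = (-33228 + sqrt(2)*sqrt(2*(-1)**2 + 72 + 8*(-1) + 2*9*(-1))) + 28802 = (-33228 + sqrt(2)*sqrt(2*1 + 72 - 8 - 18)) + 28802 = (-33228 + sqrt(2)*sqrt(2 + 72 - 8 - 18)) + 28802 = (-33228 + sqrt(2)*sqrt(48)) + 28802 = (-33228 + sqrt(2)*(4*sqrt(3))) + 28802 = (-33228 + 4*sqrt(6)) + 28802 = -4426 + 4*sqrt(6)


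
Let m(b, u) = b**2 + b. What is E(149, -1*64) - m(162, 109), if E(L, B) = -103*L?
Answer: -41753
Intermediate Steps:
m(b, u) = b + b**2
E(149, -1*64) - m(162, 109) = -103*149 - 162*(1 + 162) = -15347 - 162*163 = -15347 - 1*26406 = -15347 - 26406 = -41753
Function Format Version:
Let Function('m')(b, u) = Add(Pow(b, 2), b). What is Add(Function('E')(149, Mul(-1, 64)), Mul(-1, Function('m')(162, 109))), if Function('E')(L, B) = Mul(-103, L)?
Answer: -41753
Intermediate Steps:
Function('m')(b, u) = Add(b, Pow(b, 2))
Add(Function('E')(149, Mul(-1, 64)), Mul(-1, Function('m')(162, 109))) = Add(Mul(-103, 149), Mul(-1, Mul(162, Add(1, 162)))) = Add(-15347, Mul(-1, Mul(162, 163))) = Add(-15347, Mul(-1, 26406)) = Add(-15347, -26406) = -41753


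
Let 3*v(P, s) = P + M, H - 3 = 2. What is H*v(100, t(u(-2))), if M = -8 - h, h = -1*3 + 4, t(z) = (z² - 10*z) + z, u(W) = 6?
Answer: 455/3 ≈ 151.67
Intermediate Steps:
t(z) = z² - 9*z
H = 5 (H = 3 + 2 = 5)
h = 1 (h = -3 + 4 = 1)
M = -9 (M = -8 - 1*1 = -8 - 1 = -9)
v(P, s) = -3 + P/3 (v(P, s) = (P - 9)/3 = (-9 + P)/3 = -3 + P/3)
H*v(100, t(u(-2))) = 5*(-3 + (⅓)*100) = 5*(-3 + 100/3) = 5*(91/3) = 455/3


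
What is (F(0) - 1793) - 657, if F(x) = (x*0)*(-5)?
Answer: -2450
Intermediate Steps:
F(x) = 0 (F(x) = 0*(-5) = 0)
(F(0) - 1793) - 657 = (0 - 1793) - 657 = -1793 - 657 = -2450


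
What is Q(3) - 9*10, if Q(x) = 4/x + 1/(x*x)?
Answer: -797/9 ≈ -88.556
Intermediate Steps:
Q(x) = x⁻² + 4/x (Q(x) = 4/x + 1/x² = 4/x + x⁻² = x⁻² + 4/x)
Q(3) - 9*10 = (1 + 4*3)/3² - 9*10 = (1 + 12)/9 - 90 = (⅑)*13 - 90 = 13/9 - 90 = -797/9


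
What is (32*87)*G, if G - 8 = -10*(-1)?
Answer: 50112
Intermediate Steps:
G = 18 (G = 8 - 10*(-1) = 8 + 10 = 18)
(32*87)*G = (32*87)*18 = 2784*18 = 50112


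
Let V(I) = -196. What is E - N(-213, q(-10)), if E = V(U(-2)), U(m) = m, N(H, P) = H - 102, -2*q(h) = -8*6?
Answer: 119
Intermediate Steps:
q(h) = 24 (q(h) = -(-4)*6 = -1/2*(-48) = 24)
N(H, P) = -102 + H
E = -196
E - N(-213, q(-10)) = -196 - (-102 - 213) = -196 - 1*(-315) = -196 + 315 = 119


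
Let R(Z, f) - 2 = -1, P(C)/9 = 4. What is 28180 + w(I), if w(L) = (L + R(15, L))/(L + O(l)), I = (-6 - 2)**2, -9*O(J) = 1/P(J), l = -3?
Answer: 8989744/319 ≈ 28181.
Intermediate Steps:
P(C) = 36 (P(C) = 9*4 = 36)
R(Z, f) = 1 (R(Z, f) = 2 - 1 = 1)
O(J) = -1/324 (O(J) = -1/9/36 = -1/9*1/36 = -1/324)
I = 64 (I = (-8)**2 = 64)
w(L) = (1 + L)/(-1/324 + L) (w(L) = (L + 1)/(L - 1/324) = (1 + L)/(-1/324 + L))
28180 + w(I) = 28180 + 324*(1 + 64)/(-1 + 324*64) = 28180 + 324*65/(-1 + 20736) = 28180 + 324*65/20735 = 28180 + 324*(1/20735)*65 = 28180 + 324/319 = 8989744/319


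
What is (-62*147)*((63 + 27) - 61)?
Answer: -264306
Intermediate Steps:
(-62*147)*((63 + 27) - 61) = -9114*(90 - 61) = -9114*29 = -264306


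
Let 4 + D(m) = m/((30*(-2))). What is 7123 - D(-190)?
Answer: 42743/6 ≈ 7123.8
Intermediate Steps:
D(m) = -4 - m/60 (D(m) = -4 + m/((30*(-2))) = -4 + m/(-60) = -4 + m*(-1/60) = -4 - m/60)
7123 - D(-190) = 7123 - (-4 - 1/60*(-190)) = 7123 - (-4 + 19/6) = 7123 - 1*(-⅚) = 7123 + ⅚ = 42743/6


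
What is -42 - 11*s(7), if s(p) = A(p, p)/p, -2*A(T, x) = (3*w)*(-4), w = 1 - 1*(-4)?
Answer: -624/7 ≈ -89.143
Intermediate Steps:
w = 5 (w = 1 + 4 = 5)
A(T, x) = 30 (A(T, x) = -3*5*(-4)/2 = -15*(-4)/2 = -½*(-60) = 30)
s(p) = 30/p
-42 - 11*s(7) = -42 - 330/7 = -624/7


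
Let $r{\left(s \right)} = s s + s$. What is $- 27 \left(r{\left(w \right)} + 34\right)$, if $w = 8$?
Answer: $-2862$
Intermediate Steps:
$r{\left(s \right)} = s + s^{2}$ ($r{\left(s \right)} = s^{2} + s = s + s^{2}$)
$- 27 \left(r{\left(w \right)} + 34\right) = - 27 \left(8 \left(1 + 8\right) + 34\right) = - 27 \left(8 \cdot 9 + 34\right) = - 27 \left(72 + 34\right) = \left(-27\right) 106 = -2862$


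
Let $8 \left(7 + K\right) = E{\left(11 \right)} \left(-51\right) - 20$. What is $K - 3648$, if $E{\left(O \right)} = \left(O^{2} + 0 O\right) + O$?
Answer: $-4499$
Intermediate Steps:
$E{\left(O \right)} = O + O^{2}$ ($E{\left(O \right)} = \left(O^{2} + 0\right) + O = O^{2} + O = O + O^{2}$)
$K = -851$ ($K = -7 + \frac{11 \left(1 + 11\right) \left(-51\right) - 20}{8} = -7 + \frac{11 \cdot 12 \left(-51\right) - 20}{8} = -7 + \frac{132 \left(-51\right) - 20}{8} = -7 + \frac{-6732 - 20}{8} = -7 + \frac{1}{8} \left(-6752\right) = -7 - 844 = -851$)
$K - 3648 = -851 - 3648 = -4499$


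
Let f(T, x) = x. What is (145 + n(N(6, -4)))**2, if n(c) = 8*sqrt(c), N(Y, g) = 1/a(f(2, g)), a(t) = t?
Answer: 21009 + 1160*I ≈ 21009.0 + 1160.0*I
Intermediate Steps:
N(Y, g) = 1/g
(145 + n(N(6, -4)))**2 = (145 + 8*sqrt(1/(-4)))**2 = (145 + 8*sqrt(-1/4))**2 = (145 + 8*(I/2))**2 = (145 + 4*I)**2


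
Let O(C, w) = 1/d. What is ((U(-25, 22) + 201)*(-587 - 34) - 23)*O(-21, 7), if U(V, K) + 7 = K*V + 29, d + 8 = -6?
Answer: -101522/7 ≈ -14503.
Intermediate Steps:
d = -14 (d = -8 - 6 = -14)
U(V, K) = 22 + K*V (U(V, K) = -7 + (K*V + 29) = -7 + (29 + K*V) = 22 + K*V)
O(C, w) = -1/14 (O(C, w) = 1/(-14) = -1/14)
((U(-25, 22) + 201)*(-587 - 34) - 23)*O(-21, 7) = (((22 + 22*(-25)) + 201)*(-587 - 34) - 23)*(-1/14) = (((22 - 550) + 201)*(-621) - 23)*(-1/14) = ((-528 + 201)*(-621) - 23)*(-1/14) = (-327*(-621) - 23)*(-1/14) = (203067 - 23)*(-1/14) = 203044*(-1/14) = -101522/7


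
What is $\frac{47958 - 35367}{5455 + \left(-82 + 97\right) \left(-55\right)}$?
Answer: $\frac{12591}{4630} \approx 2.7194$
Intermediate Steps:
$\frac{47958 - 35367}{5455 + \left(-82 + 97\right) \left(-55\right)} = \frac{12591}{5455 + 15 \left(-55\right)} = \frac{12591}{5455 - 825} = \frac{12591}{4630}$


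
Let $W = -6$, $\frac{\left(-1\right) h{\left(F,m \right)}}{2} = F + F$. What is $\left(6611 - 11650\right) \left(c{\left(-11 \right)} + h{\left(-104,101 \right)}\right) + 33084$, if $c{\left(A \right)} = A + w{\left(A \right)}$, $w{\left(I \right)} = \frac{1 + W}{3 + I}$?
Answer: $- \frac{16086883}{8} \approx -2.0109 \cdot 10^{6}$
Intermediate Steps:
$h{\left(F,m \right)} = - 4 F$ ($h{\left(F,m \right)} = - 2 \left(F + F\right) = - 2 \cdot 2 F = - 4 F$)
$w{\left(I \right)} = - \frac{5}{3 + I}$ ($w{\left(I \right)} = \frac{1 - 6}{3 + I} = - \frac{5}{3 + I}$)
$c{\left(A \right)} = A - \frac{5}{3 + A}$
$\left(6611 - 11650\right) \left(c{\left(-11 \right)} + h{\left(-104,101 \right)}\right) + 33084 = \left(6611 - 11650\right) \left(\frac{-5 - 11 \left(3 - 11\right)}{3 - 11} - -416\right) + 33084 = - 5039 \left(\frac{-5 - -88}{-8} + 416\right) + 33084 = - 5039 \left(- \frac{-5 + 88}{8} + 416\right) + 33084 = - 5039 \left(\left(- \frac{1}{8}\right) 83 + 416\right) + 33084 = - 5039 \left(- \frac{83}{8} + 416\right) + 33084 = \left(-5039\right) \frac{3245}{8} + 33084 = - \frac{16351555}{8} + 33084 = - \frac{16086883}{8}$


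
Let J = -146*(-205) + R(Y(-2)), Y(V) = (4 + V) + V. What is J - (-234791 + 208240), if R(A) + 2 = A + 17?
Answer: 56496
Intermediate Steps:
Y(V) = 4 + 2*V
R(A) = 15 + A (R(A) = -2 + (A + 17) = -2 + (17 + A) = 15 + A)
J = 29945 (J = -146*(-205) + (15 + (4 + 2*(-2))) = 29930 + (15 + (4 - 4)) = 29930 + (15 + 0) = 29930 + 15 = 29945)
J - (-234791 + 208240) = 29945 - (-234791 + 208240) = 29945 - 1*(-26551) = 29945 + 26551 = 56496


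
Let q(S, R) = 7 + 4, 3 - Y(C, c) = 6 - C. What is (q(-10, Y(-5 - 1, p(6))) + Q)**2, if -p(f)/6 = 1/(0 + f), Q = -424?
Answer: 170569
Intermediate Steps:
p(f) = -6/f (p(f) = -6/(0 + f) = -6/f)
Y(C, c) = -3 + C (Y(C, c) = 3 - (6 - C) = 3 + (-6 + C) = -3 + C)
q(S, R) = 11
(q(-10, Y(-5 - 1, p(6))) + Q)**2 = (11 - 424)**2 = (-413)**2 = 170569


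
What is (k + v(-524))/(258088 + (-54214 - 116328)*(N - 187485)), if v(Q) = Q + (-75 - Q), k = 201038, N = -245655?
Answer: 200963/73868819968 ≈ 2.7205e-6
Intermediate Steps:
v(Q) = -75
(k + v(-524))/(258088 + (-54214 - 116328)*(N - 187485)) = (201038 - 75)/(258088 + (-54214 - 116328)*(-245655 - 187485)) = 200963/(258088 - 170542*(-433140)) = 200963/(258088 + 73868561880) = 200963/73868819968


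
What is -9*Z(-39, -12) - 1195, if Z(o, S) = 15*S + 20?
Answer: 245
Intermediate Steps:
Z(o, S) = 20 + 15*S
-9*Z(-39, -12) - 1195 = -9*(20 + 15*(-12)) - 1195 = -9*(20 - 180) - 1195 = -9*(-160) - 1195 = 1440 - 1195 = 245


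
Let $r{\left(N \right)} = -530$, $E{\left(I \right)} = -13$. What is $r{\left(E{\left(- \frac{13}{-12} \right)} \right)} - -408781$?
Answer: $408251$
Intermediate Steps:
$r{\left(E{\left(- \frac{13}{-12} \right)} \right)} - -408781 = -530 - -408781 = -530 + 408781 = 408251$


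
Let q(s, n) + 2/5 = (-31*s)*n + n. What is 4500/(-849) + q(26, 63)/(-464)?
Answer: 68282291/656560 ≈ 104.00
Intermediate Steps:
q(s, n) = -⅖ + n - 31*n*s (q(s, n) = -⅖ + ((-31*s)*n + n) = -⅖ + (-31*n*s + n) = -⅖ + (n - 31*n*s) = -⅖ + n - 31*n*s)
4500/(-849) + q(26, 63)/(-464) = 4500/(-849) + (-⅖ + 63 - 31*63*26)/(-464) = 4500*(-1/849) + (-⅖ + 63 - 50778)*(-1/464) = -1500/283 - 253577/5*(-1/464) = -1500/283 + 253577/2320 = 68282291/656560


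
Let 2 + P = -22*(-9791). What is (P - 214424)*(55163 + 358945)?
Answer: 404169408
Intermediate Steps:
P = 215400 (P = -2 - 22*(-9791) = -2 + 215402 = 215400)
(P - 214424)*(55163 + 358945) = (215400 - 214424)*(55163 + 358945) = 976*414108 = 404169408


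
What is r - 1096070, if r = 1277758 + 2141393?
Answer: 2323081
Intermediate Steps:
r = 3419151
r - 1096070 = 3419151 - 1096070 = 2323081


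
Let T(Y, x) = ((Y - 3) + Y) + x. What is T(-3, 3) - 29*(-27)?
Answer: 777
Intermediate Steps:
T(Y, x) = -3 + x + 2*Y (T(Y, x) = ((-3 + Y) + Y) + x = (-3 + 2*Y) + x = -3 + x + 2*Y)
T(-3, 3) - 29*(-27) = (-3 + 3 + 2*(-3)) - 29*(-27) = (-3 + 3 - 6) + 783 = -6 + 783 = 777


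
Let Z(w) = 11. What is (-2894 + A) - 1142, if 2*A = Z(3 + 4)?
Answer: -8061/2 ≈ -4030.5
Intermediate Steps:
A = 11/2 (A = (½)*11 = 11/2 ≈ 5.5000)
(-2894 + A) - 1142 = (-2894 + 11/2) - 1142 = -5777/2 - 1142 = -8061/2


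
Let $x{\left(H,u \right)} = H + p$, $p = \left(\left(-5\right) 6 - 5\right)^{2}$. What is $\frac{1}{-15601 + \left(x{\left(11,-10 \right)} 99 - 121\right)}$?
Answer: $\frac{1}{106642} \approx 9.3772 \cdot 10^{-6}$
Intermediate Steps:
$p = 1225$ ($p = \left(-30 - 5\right)^{2} = \left(-35\right)^{2} = 1225$)
$x{\left(H,u \right)} = 1225 + H$ ($x{\left(H,u \right)} = H + 1225 = 1225 + H$)
$\frac{1}{-15601 + \left(x{\left(11,-10 \right)} 99 - 121\right)} = \frac{1}{-15601 - \left(121 - \left(1225 + 11\right) 99\right)} = \frac{1}{-15601 + \left(1236 \cdot 99 - 121\right)} = \frac{1}{-15601 + \left(122364 - 121\right)} = \frac{1}{-15601 + 122243} = \frac{1}{106642}$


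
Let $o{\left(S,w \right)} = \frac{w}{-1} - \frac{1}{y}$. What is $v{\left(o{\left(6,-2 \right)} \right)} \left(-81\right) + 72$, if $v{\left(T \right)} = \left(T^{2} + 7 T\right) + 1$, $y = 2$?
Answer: $- \frac{4167}{4} \approx -1041.8$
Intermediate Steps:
$o{\left(S,w \right)} = - \frac{1}{2} - w$ ($o{\left(S,w \right)} = \frac{w}{-1} - \frac{1}{2} = w \left(-1\right) - \frac{1}{2} = - w - \frac{1}{2} = - \frac{1}{2} - w$)
$v{\left(T \right)} = 1 + T^{2} + 7 T$
$v{\left(o{\left(6,-2 \right)} \right)} \left(-81\right) + 72 = \left(1 + \left(- \frac{1}{2} - -2\right)^{2} + 7 \left(- \frac{1}{2} - -2\right)\right) \left(-81\right) + 72 = \left(1 + \left(- \frac{1}{2} + 2\right)^{2} + 7 \left(- \frac{1}{2} + 2\right)\right) \left(-81\right) + 72 = \left(1 + \left(\frac{3}{2}\right)^{2} + 7 \cdot \frac{3}{2}\right) \left(-81\right) + 72 = \left(1 + \frac{9}{4} + \frac{21}{2}\right) \left(-81\right) + 72 = \frac{55}{4} \left(-81\right) + 72 = - \frac{4455}{4} + 72 = - \frac{4167}{4}$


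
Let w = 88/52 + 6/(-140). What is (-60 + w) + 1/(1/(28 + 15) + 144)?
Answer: -328802977/5635630 ≈ -58.344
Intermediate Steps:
w = 1501/910 (w = 88*(1/52) + 6*(-1/140) = 22/13 - 3/70 = 1501/910 ≈ 1.6495)
(-60 + w) + 1/(1/(28 + 15) + 144) = (-60 + 1501/910) + 1/(1/(28 + 15) + 144) = -53099/910 + 1/(1/43 + 144) = -53099/910 + 1/(6193/43) = -53099/910 + 43/6193 = -328802977/5635630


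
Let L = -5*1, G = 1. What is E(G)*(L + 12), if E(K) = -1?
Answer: -7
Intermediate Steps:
L = -5
E(G)*(L + 12) = -(-5 + 12) = -1*7 = -7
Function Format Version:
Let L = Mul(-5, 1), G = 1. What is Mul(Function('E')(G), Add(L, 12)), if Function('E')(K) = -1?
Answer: -7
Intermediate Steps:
L = -5
Mul(Function('E')(G), Add(L, 12)) = Mul(-1, Add(-5, 12)) = Mul(-1, 7) = -7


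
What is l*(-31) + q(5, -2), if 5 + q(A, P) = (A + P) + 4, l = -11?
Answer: 343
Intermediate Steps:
q(A, P) = -1 + A + P (q(A, P) = -5 + ((A + P) + 4) = -5 + (4 + A + P) = -1 + A + P)
l*(-31) + q(5, -2) = -11*(-31) + (-1 + 5 - 2) = 341 + 2 = 343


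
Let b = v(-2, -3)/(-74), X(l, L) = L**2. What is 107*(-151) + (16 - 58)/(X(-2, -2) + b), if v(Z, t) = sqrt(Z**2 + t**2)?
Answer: -472107213/29201 - 1036*sqrt(13)/29201 ≈ -16168.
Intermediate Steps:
b = -sqrt(13)/74 (b = sqrt((-2)**2 + (-3)**2)/(-74) = sqrt(4 + 9)*(-1/74) = sqrt(13)*(-1/74) = -sqrt(13)/74 ≈ -0.048724)
107*(-151) + (16 - 58)/(X(-2, -2) + b) = 107*(-151) + (16 - 58)/((-2)**2 - sqrt(13)/74) = -16157 - 42/(4 - sqrt(13)/74)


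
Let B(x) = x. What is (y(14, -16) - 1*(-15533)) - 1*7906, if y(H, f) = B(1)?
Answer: 7628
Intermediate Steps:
y(H, f) = 1
(y(14, -16) - 1*(-15533)) - 1*7906 = (1 - 1*(-15533)) - 1*7906 = (1 + 15533) - 7906 = 15534 - 7906 = 7628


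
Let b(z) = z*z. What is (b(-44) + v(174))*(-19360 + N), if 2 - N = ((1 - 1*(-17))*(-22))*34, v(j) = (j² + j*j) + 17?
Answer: -368404470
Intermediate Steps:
b(z) = z²
v(j) = 17 + 2*j² (v(j) = (j² + j²) + 17 = 2*j² + 17 = 17 + 2*j²)
N = 13466 (N = 2 - (1 - 1*(-17))*(-22)*34 = 2 - (1 + 17)*(-22)*34 = 2 - 18*(-22)*34 = 2 - (-396)*34 = 2 - 1*(-13464) = 2 + 13464 = 13466)
(b(-44) + v(174))*(-19360 + N) = ((-44)² + (17 + 2*174²))*(-19360 + 13466) = (1936 + (17 + 2*30276))*(-5894) = (1936 + (17 + 60552))*(-5894) = (1936 + 60569)*(-5894) = 62505*(-5894) = -368404470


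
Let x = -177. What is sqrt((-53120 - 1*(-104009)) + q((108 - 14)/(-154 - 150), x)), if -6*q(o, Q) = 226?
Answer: sqrt(457662)/3 ≈ 225.50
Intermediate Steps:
q(o, Q) = -113/3 (q(o, Q) = -1/6*226 = -113/3)
sqrt((-53120 - 1*(-104009)) + q((108 - 14)/(-154 - 150), x)) = sqrt((-53120 - 1*(-104009)) - 113/3) = sqrt((-53120 + 104009) - 113/3) = sqrt(50889 - 113/3) = sqrt(152554/3) = sqrt(457662)/3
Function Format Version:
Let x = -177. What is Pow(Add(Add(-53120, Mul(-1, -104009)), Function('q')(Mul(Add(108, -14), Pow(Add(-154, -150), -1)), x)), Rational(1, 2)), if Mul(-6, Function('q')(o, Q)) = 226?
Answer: Mul(Rational(1, 3), Pow(457662, Rational(1, 2))) ≈ 225.50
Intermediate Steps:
Function('q')(o, Q) = Rational(-113, 3) (Function('q')(o, Q) = Mul(Rational(-1, 6), 226) = Rational(-113, 3))
Pow(Add(Add(-53120, Mul(-1, -104009)), Function('q')(Mul(Add(108, -14), Pow(Add(-154, -150), -1)), x)), Rational(1, 2)) = Pow(Add(Add(-53120, Mul(-1, -104009)), Rational(-113, 3)), Rational(1, 2)) = Pow(Add(Add(-53120, 104009), Rational(-113, 3)), Rational(1, 2)) = Pow(Add(50889, Rational(-113, 3)), Rational(1, 2)) = Pow(Rational(152554, 3), Rational(1, 2)) = Mul(Rational(1, 3), Pow(457662, Rational(1, 2)))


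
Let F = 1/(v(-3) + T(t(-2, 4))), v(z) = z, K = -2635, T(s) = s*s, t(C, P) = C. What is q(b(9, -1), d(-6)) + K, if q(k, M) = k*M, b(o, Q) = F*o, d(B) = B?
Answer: -2689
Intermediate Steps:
T(s) = s²
F = 1 (F = 1/(-3 + (-2)²) = 1/(-3 + 4) = 1/1 = 1)
b(o, Q) = o (b(o, Q) = 1*o = o)
q(k, M) = M*k
q(b(9, -1), d(-6)) + K = -6*9 - 2635 = -54 - 2635 = -2689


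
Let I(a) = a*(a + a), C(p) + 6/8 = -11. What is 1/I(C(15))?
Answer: 8/2209 ≈ 0.0036215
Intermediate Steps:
C(p) = -47/4 (C(p) = -¾ - 11 = -47/4)
I(a) = 2*a² (I(a) = a*(2*a) = 2*a²)
1/I(C(15)) = 1/(2*(-47/4)²) = 1/(2*(2209/16)) = 1/(2209/8) = 8/2209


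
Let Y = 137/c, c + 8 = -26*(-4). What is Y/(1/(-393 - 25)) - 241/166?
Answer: -2382323/3984 ≈ -597.97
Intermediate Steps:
c = 96 (c = -8 - 26*(-4) = -8 + 104 = 96)
Y = 137/96 ≈ 1.4271
Y/(1/(-393 - 25)) - 241/166 = 137/(96*(1/(-393 - 25))) - 241/166 = 137/(96*(1/(-418))) - 241*1/166 = 137/(96*(-1/418)) - 241/166 = (137/96)*(-418) - 241/166 = -28633/48 - 241/166 = -2382323/3984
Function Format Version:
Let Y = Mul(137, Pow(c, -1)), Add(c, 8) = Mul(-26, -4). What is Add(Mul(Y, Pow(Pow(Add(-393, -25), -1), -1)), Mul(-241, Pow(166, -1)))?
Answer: Rational(-2382323, 3984) ≈ -597.97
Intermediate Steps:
c = 96 (c = Add(-8, Mul(-26, -4)) = Add(-8, 104) = 96)
Y = Rational(137, 96) (Y = Mul(137, Pow(96, -1)) = Mul(137, Rational(1, 96)) = Rational(137, 96) ≈ 1.4271)
Add(Mul(Y, Pow(Pow(Add(-393, -25), -1), -1)), Mul(-241, Pow(166, -1))) = Add(Mul(Rational(137, 96), Pow(Pow(Add(-393, -25), -1), -1)), Mul(-241, Pow(166, -1))) = Add(Mul(Rational(137, 96), Pow(Pow(-418, -1), -1)), Mul(-241, Rational(1, 166))) = Add(Mul(Rational(137, 96), Pow(Rational(-1, 418), -1)), Rational(-241, 166)) = Add(Mul(Rational(137, 96), -418), Rational(-241, 166)) = Add(Rational(-28633, 48), Rational(-241, 166)) = Rational(-2382323, 3984)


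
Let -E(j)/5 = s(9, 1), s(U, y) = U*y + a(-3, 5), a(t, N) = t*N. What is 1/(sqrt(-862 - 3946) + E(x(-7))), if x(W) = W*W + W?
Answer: 15/2854 - I*sqrt(1202)/2854 ≈ 0.0052558 - 0.012148*I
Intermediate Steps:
a(t, N) = N*t
x(W) = W + W**2 (x(W) = W**2 + W = W + W**2)
s(U, y) = -15 + U*y (s(U, y) = U*y + 5*(-3) = U*y - 15 = -15 + U*y)
E(j) = 30 (E(j) = -5*(-15 + 9*1) = -5*(-15 + 9) = -5*(-6) = 30)
1/(sqrt(-862 - 3946) + E(x(-7))) = 1/(sqrt(-862 - 3946) + 30) = 1/(sqrt(-4808) + 30) = 1/(2*I*sqrt(1202) + 30) = 1/(30 + 2*I*sqrt(1202))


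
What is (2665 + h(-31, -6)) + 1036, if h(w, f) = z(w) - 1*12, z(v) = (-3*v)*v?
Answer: 806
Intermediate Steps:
z(v) = -3*v²
h(w, f) = -12 - 3*w² (h(w, f) = -3*w² - 1*12 = -3*w² - 12 = -12 - 3*w²)
(2665 + h(-31, -6)) + 1036 = (2665 + (-12 - 3*(-31)²)) + 1036 = (2665 + (-12 - 3*961)) + 1036 = (2665 + (-12 - 2883)) + 1036 = (2665 - 2895) + 1036 = -230 + 1036 = 806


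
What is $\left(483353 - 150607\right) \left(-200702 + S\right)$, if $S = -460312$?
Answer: $-219949764444$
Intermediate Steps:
$\left(483353 - 150607\right) \left(-200702 + S\right) = \left(483353 - 150607\right) \left(-200702 - 460312\right) = 332746 \left(-661014\right) = -219949764444$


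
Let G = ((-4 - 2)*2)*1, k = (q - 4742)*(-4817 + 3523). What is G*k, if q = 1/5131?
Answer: -377814889128/5131 ≈ -7.3634e+7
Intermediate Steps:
q = 1/5131 ≈ 0.00019489
k = 31484574094/5131 (k = (1/5131 - 4742)*(-4817 + 3523) = -24331201/5131*(-1294) = 31484574094/5131 ≈ 6.1361e+6)
G = -12 (G = -6*2*1 = -12*1 = -12)
G*k = -12*31484574094/5131 = -377814889128/5131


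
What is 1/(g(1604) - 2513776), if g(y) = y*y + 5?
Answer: 1/59045 ≈ 1.6936e-5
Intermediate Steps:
g(y) = 5 + y**2 (g(y) = y**2 + 5 = 5 + y**2)
1/(g(1604) - 2513776) = 1/((5 + 1604**2) - 2513776) = 1/((5 + 2572816) - 2513776) = 1/(2572821 - 2513776) = 1/59045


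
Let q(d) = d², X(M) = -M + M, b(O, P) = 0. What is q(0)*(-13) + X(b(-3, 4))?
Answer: 0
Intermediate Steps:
X(M) = 0
q(0)*(-13) + X(b(-3, 4)) = 0²*(-13) + 0 = 0*(-13) + 0 = 0 + 0 = 0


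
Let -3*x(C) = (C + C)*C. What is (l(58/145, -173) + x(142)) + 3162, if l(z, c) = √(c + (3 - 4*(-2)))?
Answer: -30842/3 + 9*I*√2 ≈ -10281.0 + 12.728*I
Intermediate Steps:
x(C) = -2*C²/3 (x(C) = -(C + C)*C/3 = -2*C*C/3 = -2*C²/3)
l(z, c) = √(11 + c) (l(z, c) = √(c + (3 + 8)) = √(c + 11) = √(11 + c))
(l(58/145, -173) + x(142)) + 3162 = (√(11 - 173) - ⅔*142²) + 3162 = (√(-162) - ⅔*20164) + 3162 = (9*I*√2 - 40328/3) + 3162 = (-40328/3 + 9*I*√2) + 3162 = -30842/3 + 9*I*√2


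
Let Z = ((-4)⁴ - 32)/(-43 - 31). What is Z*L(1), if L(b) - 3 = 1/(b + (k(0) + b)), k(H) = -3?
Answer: -224/37 ≈ -6.0541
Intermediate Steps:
L(b) = 3 + 1/(-3 + 2*b) (L(b) = 3 + 1/(b + (-3 + b)) = 3 + 1/(-3 + 2*b))
Z = -112/37 (Z = (256 - 32)/(-74) = 224*(-1/74) = -112/37 ≈ -3.0270)
Z*L(1) = -224*(-4 + 3*1)/(37*(-3 + 2*1)) = -224*(-4 + 3)/(37*(-3 + 2)) = -224*(-1)/(37*(-1)) = -224*(-1)*(-1)/37 = -112/37*2 = -224/37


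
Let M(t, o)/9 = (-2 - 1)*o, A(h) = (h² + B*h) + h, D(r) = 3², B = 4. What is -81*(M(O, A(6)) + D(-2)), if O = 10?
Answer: 143613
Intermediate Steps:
D(r) = 9
A(h) = h² + 5*h (A(h) = (h² + 4*h) + h = h² + 5*h)
M(t, o) = -27*o (M(t, o) = 9*((-2 - 1)*o) = 9*(-3*o) = -27*o)
-81*(M(O, A(6)) + D(-2)) = -81*(-162*(5 + 6) + 9) = -81*(-162*11 + 9) = -81*(-27*66 + 9) = -81*(-1782 + 9) = -81*(-1773) = 143613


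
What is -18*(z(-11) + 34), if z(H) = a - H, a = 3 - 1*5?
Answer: -774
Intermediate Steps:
a = -2 (a = 3 - 5 = -2)
z(H) = -2 - H
-18*(z(-11) + 34) = -18*((-2 - 1*(-11)) + 34) = -18*((-2 + 11) + 34) = -18*(9 + 34) = -18*43 = -774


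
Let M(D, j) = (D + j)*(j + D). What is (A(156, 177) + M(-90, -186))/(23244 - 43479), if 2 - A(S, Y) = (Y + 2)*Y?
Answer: -8899/4047 ≈ -2.1989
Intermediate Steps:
M(D, j) = (D + j)**2 (M(D, j) = (D + j)*(D + j) = (D + j)**2)
A(S, Y) = 2 - Y*(2 + Y) (A(S, Y) = 2 - (Y + 2)*Y = 2 - (2 + Y)*Y = 2 - Y*(2 + Y))
(A(156, 177) + M(-90, -186))/(23244 - 43479) = ((2 - 1*177**2 - 2*177) + (-90 - 186)**2)/(23244 - 43479) = ((2 - 1*31329 - 354) + (-276)**2)/(-20235) = ((2 - 31329 - 354) + 76176)*(-1/20235) = (-31681 + 76176)*(-1/20235) = 44495*(-1/20235) = -8899/4047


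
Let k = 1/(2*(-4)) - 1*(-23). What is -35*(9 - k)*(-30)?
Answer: -58275/4 ≈ -14569.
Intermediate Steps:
k = 183/8 (k = 1/(-8) + 23 = -⅛ + 23 = 183/8 ≈ 22.875)
-35*(9 - k)*(-30) = -35*(9 - 1*183/8)*(-30) = -35*(9 - 183/8)*(-30) = -35*(-111/8)*(-30) = (3885/8)*(-30) = -58275/4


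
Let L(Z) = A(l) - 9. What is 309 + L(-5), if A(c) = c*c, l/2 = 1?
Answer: 304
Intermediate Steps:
l = 2 (l = 2*1 = 2)
A(c) = c²
L(Z) = -5 (L(Z) = 2² - 9 = 4 - 9 = -5)
309 + L(-5) = 309 - 5 = 304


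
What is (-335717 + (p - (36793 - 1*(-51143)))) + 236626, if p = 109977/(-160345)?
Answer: -29988954292/160345 ≈ -1.8703e+5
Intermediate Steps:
p = -109977/160345 (p = 109977*(-1/160345) = -109977/160345 ≈ -0.68588)
(-335717 + (p - (36793 - 1*(-51143)))) + 236626 = (-335717 + (-109977/160345 - (36793 - 1*(-51143)))) + 236626 = (-335717 + (-109977/160345 - (36793 + 51143))) + 236626 = (-335717 + (-109977/160345 - 1*87936)) + 236626 = (-335717 + (-109977/160345 - 87936)) + 236626 = (-335717 - 14100207897/160345) + 236626 = -67930750262/160345 + 236626 = -29988954292/160345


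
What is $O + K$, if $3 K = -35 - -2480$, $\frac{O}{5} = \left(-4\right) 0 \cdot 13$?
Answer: $815$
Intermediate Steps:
$O = 0$ ($O = 5 \left(-4\right) 0 \cdot 13 = 5 \cdot 0 \cdot 13 = 5 \cdot 0 = 0$)
$K = 815$ ($K = \frac{-35 - -2480}{3} = \frac{-35 + 2480}{3} = \frac{1}{3} \cdot 2445 = 815$)
$O + K = 0 + 815 = 815$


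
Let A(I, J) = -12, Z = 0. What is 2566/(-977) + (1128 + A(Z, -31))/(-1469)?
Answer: -4859786/1435213 ≈ -3.3861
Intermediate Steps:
2566/(-977) + (1128 + A(Z, -31))/(-1469) = 2566/(-977) + (1128 - 12)/(-1469) = 2566*(-1/977) + 1116*(-1/1469) = -2566/977 - 1116/1469 = -4859786/1435213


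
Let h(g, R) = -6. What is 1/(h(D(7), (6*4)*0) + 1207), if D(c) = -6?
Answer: 1/1201 ≈ 0.00083264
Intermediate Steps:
1/(h(D(7), (6*4)*0) + 1207) = 1/(-6 + 1207) = 1/1201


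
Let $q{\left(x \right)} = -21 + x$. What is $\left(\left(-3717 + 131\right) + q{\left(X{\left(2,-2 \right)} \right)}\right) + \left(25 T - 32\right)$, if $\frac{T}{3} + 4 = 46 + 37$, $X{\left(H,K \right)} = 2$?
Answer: $2288$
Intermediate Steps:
$T = 237$ ($T = -12 + 3 \left(46 + 37\right) = -12 + 3 \cdot 83 = -12 + 249 = 237$)
$\left(\left(-3717 + 131\right) + q{\left(X{\left(2,-2 \right)} \right)}\right) + \left(25 T - 32\right) = \left(\left(-3717 + 131\right) + \left(-21 + 2\right)\right) + \left(25 \cdot 237 - 32\right) = \left(-3586 - 19\right) + \left(5925 - 32\right) = -3605 + 5893 = 2288$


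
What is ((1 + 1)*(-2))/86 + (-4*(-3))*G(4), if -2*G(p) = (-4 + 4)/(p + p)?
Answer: -2/43 ≈ -0.046512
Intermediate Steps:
G(p) = 0 (G(p) = -(-4 + 4)/(2*(p + p)) = -0/(2*p) = -0*1/(2*p) = -1/2*0 = 0)
((1 + 1)*(-2))/86 + (-4*(-3))*G(4) = ((1 + 1)*(-2))/86 - 4*(-3)*0 = (2*(-2))*(1/86) + 12*0 = -4*1/86 + 0 = -2/43 + 0 = -2/43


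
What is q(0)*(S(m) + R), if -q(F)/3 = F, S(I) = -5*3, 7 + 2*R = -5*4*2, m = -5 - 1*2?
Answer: 0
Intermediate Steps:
m = -7 (m = -5 - 2 = -7)
R = -47/2 (R = -7/2 + (-5*4*2)/2 = -7/2 + (-20*2)/2 = -7/2 + (½)*(-40) = -7/2 - 20 = -47/2 ≈ -23.500)
S(I) = -15
q(F) = -3*F
q(0)*(S(m) + R) = (-3*0)*(-15 - 47/2) = 0*(-77/2) = 0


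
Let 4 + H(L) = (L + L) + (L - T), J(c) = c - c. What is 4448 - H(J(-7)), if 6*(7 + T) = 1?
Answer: 26671/6 ≈ 4445.2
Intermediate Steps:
T = -41/6 (T = -7 + (⅙)*1 = -7 + ⅙ = -41/6 ≈ -6.8333)
J(c) = 0
H(L) = 17/6 + 3*L (H(L) = -4 + ((L + L) + (L - 1*(-41/6))) = -4 + (2*L + (L + 41/6)) = -4 + (2*L + (41/6 + L)) = -4 + (41/6 + 3*L) = 17/6 + 3*L)
4448 - H(J(-7)) = 4448 - (17/6 + 3*0) = 4448 - (17/6 + 0) = 4448 - 1*17/6 = 4448 - 17/6 = 26671/6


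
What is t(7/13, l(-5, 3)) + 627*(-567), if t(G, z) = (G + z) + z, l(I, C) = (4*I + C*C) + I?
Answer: -4622026/13 ≈ -3.5554e+5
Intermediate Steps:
l(I, C) = C**2 + 5*I (l(I, C) = (4*I + C**2) + I = (C**2 + 4*I) + I = C**2 + 5*I)
t(G, z) = G + 2*z
t(7/13, l(-5, 3)) + 627*(-567) = (7/13 + 2*(3**2 + 5*(-5))) + 627*(-567) = (7*(1/13) + 2*(9 - 25)) - 355509 = (7/13 + 2*(-16)) - 355509 = (7/13 - 32) - 355509 = -409/13 - 355509 = -4622026/13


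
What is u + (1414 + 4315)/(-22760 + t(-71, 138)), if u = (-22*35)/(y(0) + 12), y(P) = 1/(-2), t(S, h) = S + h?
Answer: -35078987/521939 ≈ -67.209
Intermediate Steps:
y(P) = -½
u = -1540/23 (u = (-22*35)/(-½ + 12) = -770/23/2 = -770*2/23 = -1540/23 ≈ -66.957)
u + (1414 + 4315)/(-22760 + t(-71, 138)) = -1540/23 + (1414 + 4315)/(-22760 + (-71 + 138)) = -1540/23 + 5729/(-22760 + 67) = -1540/23 + 5729/(-22693) = -1540/23 + 5729*(-1/22693) = -1540/23 - 5729/22693 = -35078987/521939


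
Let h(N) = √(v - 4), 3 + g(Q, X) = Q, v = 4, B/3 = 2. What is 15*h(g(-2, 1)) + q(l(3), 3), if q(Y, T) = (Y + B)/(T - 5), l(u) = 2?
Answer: -4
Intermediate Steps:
B = 6 (B = 3*2 = 6)
g(Q, X) = -3 + Q
q(Y, T) = (6 + Y)/(-5 + T) (q(Y, T) = (Y + 6)/(T - 5) = (6 + Y)/(-5 + T))
h(N) = 0 (h(N) = √(4 - 4) = √0 = 0)
15*h(g(-2, 1)) + q(l(3), 3) = 15*0 + (6 + 2)/(-5 + 3) = 0 + 8/(-2) = 0 - ½*8 = 0 - 4 = -4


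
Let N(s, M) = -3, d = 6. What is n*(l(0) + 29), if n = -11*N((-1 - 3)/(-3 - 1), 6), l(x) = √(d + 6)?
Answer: 957 + 66*√3 ≈ 1071.3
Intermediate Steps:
l(x) = 2*√3 (l(x) = √(6 + 6) = √12 = 2*√3)
n = 33 (n = -11*(-3) = 33)
n*(l(0) + 29) = 33*(2*√3 + 29) = 33*(29 + 2*√3) = 957 + 66*√3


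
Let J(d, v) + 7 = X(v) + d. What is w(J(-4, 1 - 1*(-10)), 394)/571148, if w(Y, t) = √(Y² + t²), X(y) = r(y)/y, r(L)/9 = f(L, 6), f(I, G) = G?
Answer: √18788045/6282628 ≈ 0.00068992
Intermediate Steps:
r(L) = 54 (r(L) = 9*6 = 54)
X(y) = 54/y
J(d, v) = -7 + d + 54/v (J(d, v) = -7 + (54/v + d) = -7 + (d + 54/v) = -7 + d + 54/v)
w(J(-4, 1 - 1*(-10)), 394)/571148 = √((-7 - 4 + 54/(1 - 1*(-10)))² + 394²)/571148 = √((-7 - 4 + 54/(1 + 10))² + 155236)*(1/571148) = √((-7 - 4 + 54/11)² + 155236)*(1/571148) = √((-67/11)² + 155236)*(1/571148) = √(4489/121 + 155236)*(1/571148) = √(18788045/121)*(1/571148) = (√18788045/11)*(1/571148) = √18788045/6282628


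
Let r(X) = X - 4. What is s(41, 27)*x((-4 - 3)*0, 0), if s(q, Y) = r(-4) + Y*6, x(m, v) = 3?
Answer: 462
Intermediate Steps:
r(X) = -4 + X
s(q, Y) = -8 + 6*Y (s(q, Y) = (-4 - 4) + Y*6 = -8 + 6*Y)
s(41, 27)*x((-4 - 3)*0, 0) = (-8 + 6*27)*3 = (-8 + 162)*3 = 154*3 = 462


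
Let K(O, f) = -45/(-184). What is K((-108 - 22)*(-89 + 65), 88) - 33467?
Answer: -6157883/184 ≈ -33467.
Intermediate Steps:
K(O, f) = 45/184 (K(O, f) = -45*(-1/184) = 45/184)
K((-108 - 22)*(-89 + 65), 88) - 33467 = 45/184 - 33467 = -6157883/184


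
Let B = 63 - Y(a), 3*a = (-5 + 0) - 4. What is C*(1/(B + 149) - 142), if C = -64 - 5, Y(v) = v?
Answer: 2106501/215 ≈ 9797.7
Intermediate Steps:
a = -3 (a = ((-5 + 0) - 4)/3 = (-5 - 4)/3 = (1/3)*(-9) = -3)
C = -69
B = 66 (B = 63 - 1*(-3) = 63 + 3 = 66)
C*(1/(B + 149) - 142) = -69*(1/(66 + 149) - 142) = -69*(1/215 - 142) = -69*(-30529/215) = 2106501/215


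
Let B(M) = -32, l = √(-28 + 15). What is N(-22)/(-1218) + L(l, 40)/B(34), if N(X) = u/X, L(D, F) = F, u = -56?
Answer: -4793/3828 ≈ -1.2521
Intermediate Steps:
l = I*√13 (l = √(-13) = I*√13 ≈ 3.6056*I)
N(X) = -56/X
N(-22)/(-1218) + L(l, 40)/B(34) = -56/(-22)/(-1218) + 40/(-32) = -56*(-1/22)*(-1/1218) + 40*(-1/32) = (28/11)*(-1/1218) - 5/4 = -2/957 - 5/4 = -4793/3828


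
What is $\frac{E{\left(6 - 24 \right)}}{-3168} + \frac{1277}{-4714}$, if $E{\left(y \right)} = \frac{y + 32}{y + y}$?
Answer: $- \frac{36393325}{134405568} \approx -0.27077$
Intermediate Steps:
$E{\left(y \right)} = \frac{32 + y}{2 y}$
$\frac{E{\left(6 - 24 \right)}}{-3168} + \frac{1277}{-4714} = \frac{\frac{1}{2} \frac{1}{6 - 24} \left(32 + \left(6 - 24\right)\right)}{-3168} + \frac{1277}{-4714} = \frac{32 + \left(6 - 24\right)}{2 \left(6 - 24\right)} \left(- \frac{1}{3168}\right) + 1277 \left(- \frac{1}{4714}\right) = \frac{32 - 18}{2 \left(-18\right)} \left(- \frac{1}{3168}\right) - \frac{1277}{4714} = \frac{1}{2} \left(- \frac{1}{18}\right) 14 \left(- \frac{1}{3168}\right) - \frac{1277}{4714} = \left(- \frac{7}{18}\right) \left(- \frac{1}{3168}\right) - \frac{1277}{4714} = \frac{7}{57024} - \frac{1277}{4714} = - \frac{36393325}{134405568}$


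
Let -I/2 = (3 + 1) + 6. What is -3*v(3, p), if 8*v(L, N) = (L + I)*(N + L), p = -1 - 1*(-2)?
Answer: 51/2 ≈ 25.500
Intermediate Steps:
I = -20 (I = -2*((3 + 1) + 6) = -2*(4 + 6) = -2*10 = -20)
p = 1 (p = -1 + 2 = 1)
v(L, N) = (-20 + L)*(L + N)/8 (v(L, N) = ((L - 20)*(N + L))/8 = ((-20 + L)*(L + N))/8 = (-20 + L)*(L + N)/8)
-3*v(3, p) = -3*(-5/2*3 - 5/2*1 + (⅛)*3² + (⅛)*3*1) = -3*(-15/2 - 5/2 + (⅛)*9 + 3/8) = -3*(-15/2 - 5/2 + 9/8 + 3/8) = -3*(-17/2) = 51/2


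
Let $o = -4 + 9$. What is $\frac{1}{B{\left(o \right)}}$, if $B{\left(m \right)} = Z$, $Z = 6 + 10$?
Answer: $\frac{1}{16} \approx 0.0625$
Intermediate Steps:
$o = 5$
$Z = 16$
$B{\left(m \right)} = 16$
$\frac{1}{B{\left(o \right)}} = \frac{1}{16}$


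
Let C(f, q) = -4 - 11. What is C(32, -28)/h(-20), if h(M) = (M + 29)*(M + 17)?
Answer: 5/9 ≈ 0.55556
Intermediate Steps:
h(M) = (17 + M)*(29 + M) (h(M) = (29 + M)*(17 + M) = (17 + M)*(29 + M))
C(f, q) = -15
C(32, -28)/h(-20) = -15/(493 + (-20)² + 46*(-20)) = -15/(493 + 400 - 920) = -15/(-27) = -15*(-1/27) = 5/9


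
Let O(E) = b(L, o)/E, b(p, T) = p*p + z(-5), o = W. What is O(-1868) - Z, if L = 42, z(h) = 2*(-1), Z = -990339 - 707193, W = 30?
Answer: 1585494007/934 ≈ 1.6975e+6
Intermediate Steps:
Z = -1697532
z(h) = -2
o = 30
b(p, T) = -2 + p**2 (b(p, T) = p*p - 2 = p**2 - 2 = -2 + p**2)
O(E) = 1762/E (O(E) = (-2 + 42**2)/E = (-2 + 1764)/E = 1762/E)
O(-1868) - Z = 1762/(-1868) - 1*(-1697532) = 1762*(-1/1868) + 1697532 = -881/934 + 1697532 = 1585494007/934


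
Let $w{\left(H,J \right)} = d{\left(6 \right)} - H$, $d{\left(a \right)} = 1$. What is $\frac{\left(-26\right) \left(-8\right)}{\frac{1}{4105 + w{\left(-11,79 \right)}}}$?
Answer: $856336$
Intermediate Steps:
$w{\left(H,J \right)} = 1 - H$
$\frac{\left(-26\right) \left(-8\right)}{\frac{1}{4105 + w{\left(-11,79 \right)}}} = \frac{\left(-26\right) \left(-8\right)}{\frac{1}{4105 + \left(1 - -11\right)}} = \frac{208}{\frac{1}{4105 + \left(1 + 11\right)}} = \frac{208}{\frac{1}{4105 + 12}} = \frac{208}{\frac{1}{4117}} = 208 \frac{1}{\frac{1}{4117}} = 208 \cdot 4117 = 856336$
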